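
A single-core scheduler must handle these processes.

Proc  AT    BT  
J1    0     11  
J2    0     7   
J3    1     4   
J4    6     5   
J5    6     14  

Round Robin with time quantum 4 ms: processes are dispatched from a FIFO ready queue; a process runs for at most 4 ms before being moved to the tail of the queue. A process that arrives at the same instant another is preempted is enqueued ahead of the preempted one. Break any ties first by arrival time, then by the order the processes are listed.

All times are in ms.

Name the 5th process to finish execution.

Schedule: | J1 0-4 | J2 4-8 | J3 8-12 | J1 12-16 | J4 16-20 | J5 20-24 | J2 24-27 | J1 27-30 | J4 30-31 | J5 31-41 |
Completion: J1=30  J2=27  J3=12  J4=31  J5=41
Turnaround (C−A): J1=30  J2=27  J3=11  J4=25  J5=35
Finish order: J3 → J2 → J1 → J4 → J5

J5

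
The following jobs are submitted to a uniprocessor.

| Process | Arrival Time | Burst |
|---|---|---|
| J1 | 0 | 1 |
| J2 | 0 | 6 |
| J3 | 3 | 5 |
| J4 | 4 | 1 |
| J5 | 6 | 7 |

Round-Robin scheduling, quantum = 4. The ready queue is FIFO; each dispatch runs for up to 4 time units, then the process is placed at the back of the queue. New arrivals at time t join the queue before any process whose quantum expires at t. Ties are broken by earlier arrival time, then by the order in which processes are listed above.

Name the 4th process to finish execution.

Gantt: | J1 0-1 | J2 1-5 | J3 5-9 | J4 9-10 | J2 10-12 | J5 12-16 | J3 16-17 | J5 17-20 |
Completion: J1=1  J2=12  J3=17  J4=10  J5=20
Finish order: J1 → J4 → J2 → J3 → J5

J3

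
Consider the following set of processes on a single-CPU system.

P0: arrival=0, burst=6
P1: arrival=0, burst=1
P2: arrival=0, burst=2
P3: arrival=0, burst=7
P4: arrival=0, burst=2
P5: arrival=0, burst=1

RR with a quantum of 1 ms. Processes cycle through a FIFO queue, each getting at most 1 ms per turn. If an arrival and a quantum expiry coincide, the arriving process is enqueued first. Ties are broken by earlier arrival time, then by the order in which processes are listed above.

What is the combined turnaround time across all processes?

62

Gantt: | P0 0-1 | P1 1-2 | P2 2-3 | P3 3-4 | P4 4-5 | P5 5-6 | P0 6-7 | P2 7-8 | P3 8-9 | P4 9-10 | P0 10-11 | P3 11-12 | P0 12-13 | P3 13-14 | P0 14-15 | P3 15-16 | P0 16-17 | P3 17-19 |
Completion: P0=17  P1=2  P2=8  P3=19  P4=10  P5=6
Turnaround (C−A): P0=17  P1=2  P2=8  P3=19  P4=10  P5=6
Turnaround = completion − arrival: P0=17, P1=2, P2=8, P3=19, P4=10, P5=6
Total turnaround = 17 + 2 + 8 + 19 + 10 + 6 = 62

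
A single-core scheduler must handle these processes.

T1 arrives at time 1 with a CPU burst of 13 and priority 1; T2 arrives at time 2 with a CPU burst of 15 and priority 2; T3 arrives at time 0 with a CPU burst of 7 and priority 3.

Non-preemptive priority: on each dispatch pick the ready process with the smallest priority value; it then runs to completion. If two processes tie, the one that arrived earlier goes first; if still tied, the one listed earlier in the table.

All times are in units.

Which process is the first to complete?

T3

Schedule: | T3 0-7 | T1 7-20 | T2 20-35 |
Completion: T1=20  T2=35  T3=7
Finish order: T3 → T1 → T2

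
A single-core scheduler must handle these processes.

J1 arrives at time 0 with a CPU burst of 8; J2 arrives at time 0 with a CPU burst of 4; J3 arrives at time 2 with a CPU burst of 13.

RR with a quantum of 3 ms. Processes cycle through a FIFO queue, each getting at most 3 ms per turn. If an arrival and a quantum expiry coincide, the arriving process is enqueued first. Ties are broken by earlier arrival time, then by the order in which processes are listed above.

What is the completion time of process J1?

Gantt: | J1 0-3 | J2 3-6 | J3 6-9 | J1 9-12 | J2 12-13 | J3 13-16 | J1 16-18 | J3 18-25 |
Completion: J1=18  J2=13  J3=25
Turnaround (C−A): J1=18  J2=13  J3=23

18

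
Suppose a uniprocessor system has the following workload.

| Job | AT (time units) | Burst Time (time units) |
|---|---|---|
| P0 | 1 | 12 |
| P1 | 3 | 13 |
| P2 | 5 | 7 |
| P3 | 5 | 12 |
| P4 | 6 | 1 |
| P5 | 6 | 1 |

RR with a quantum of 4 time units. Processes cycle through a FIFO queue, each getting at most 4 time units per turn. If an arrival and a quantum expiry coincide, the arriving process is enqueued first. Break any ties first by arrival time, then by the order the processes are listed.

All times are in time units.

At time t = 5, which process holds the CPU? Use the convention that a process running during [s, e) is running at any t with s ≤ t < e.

Timeline: | idle 0-1 | P0 1-5 | P1 5-9 | P2 9-13 | P3 13-17 | P0 17-21 | P4 21-22 | P5 22-23 | P1 23-27 | P2 27-30 | P3 30-34 | P0 34-38 | P1 38-42 | P3 42-46 | P1 46-47 |
Completion: P0=38  P1=47  P2=30  P3=46  P4=22  P5=23

P1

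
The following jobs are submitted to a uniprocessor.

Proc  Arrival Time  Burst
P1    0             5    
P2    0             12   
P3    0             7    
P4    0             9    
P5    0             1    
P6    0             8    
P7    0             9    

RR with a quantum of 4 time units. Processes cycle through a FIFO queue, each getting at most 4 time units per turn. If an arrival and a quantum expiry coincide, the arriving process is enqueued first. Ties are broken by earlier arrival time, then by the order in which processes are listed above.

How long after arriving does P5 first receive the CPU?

Gantt: | P1 0-4 | P2 4-8 | P3 8-12 | P4 12-16 | P5 16-17 | P6 17-21 | P7 21-25 | P1 25-26 | P2 26-30 | P3 30-33 | P4 33-37 | P6 37-41 | P7 41-45 | P2 45-49 | P4 49-50 | P7 50-51 |
Completion: P1=26  P2=49  P3=33  P4=50  P5=17  P6=41  P7=51
Turnaround (C−A): P1=26  P2=49  P3=33  P4=50  P5=17  P6=41  P7=51
Response(P5) = first start − arrival = 16 − 0 = 16

16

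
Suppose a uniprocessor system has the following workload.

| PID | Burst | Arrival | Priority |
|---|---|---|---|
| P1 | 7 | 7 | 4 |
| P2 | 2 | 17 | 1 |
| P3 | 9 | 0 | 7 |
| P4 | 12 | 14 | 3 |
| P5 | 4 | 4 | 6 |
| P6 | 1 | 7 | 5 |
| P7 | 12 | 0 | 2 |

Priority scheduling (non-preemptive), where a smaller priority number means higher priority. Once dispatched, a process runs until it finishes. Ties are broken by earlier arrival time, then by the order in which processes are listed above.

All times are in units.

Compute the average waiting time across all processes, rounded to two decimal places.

Timeline: | P7 0-12 | P1 12-19 | P2 19-21 | P4 21-33 | P6 33-34 | P5 34-38 | P3 38-47 |
Completion: P1=19  P2=21  P3=47  P4=33  P5=38  P6=34  P7=12
Waiting times: P1=5, P2=2, P3=38, P4=7, P5=30, P6=26, P7=0
Average waiting = (5+2+38+7+30+26+0) / 7 = 108/7 = 15.43

15.43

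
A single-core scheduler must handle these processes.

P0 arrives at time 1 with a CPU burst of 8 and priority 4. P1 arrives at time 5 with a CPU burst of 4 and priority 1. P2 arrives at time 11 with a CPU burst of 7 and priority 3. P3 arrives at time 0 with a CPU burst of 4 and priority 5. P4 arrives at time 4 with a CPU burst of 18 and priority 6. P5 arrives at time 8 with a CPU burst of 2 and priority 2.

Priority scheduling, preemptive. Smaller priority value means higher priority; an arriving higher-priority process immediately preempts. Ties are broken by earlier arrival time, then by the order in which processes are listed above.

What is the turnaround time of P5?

3

Timeline: | P3 0-1 | P0 1-5 | P1 5-9 | P5 9-11 | P2 11-18 | P0 18-22 | P3 22-25 | P4 25-43 |
Completion: P0=22  P1=9  P2=18  P3=25  P4=43  P5=11
Turnaround (C−A): P0=21  P1=4  P2=7  P3=25  P4=39  P5=3
Turnaround(P5) = completion − arrival = 11 − 8 = 3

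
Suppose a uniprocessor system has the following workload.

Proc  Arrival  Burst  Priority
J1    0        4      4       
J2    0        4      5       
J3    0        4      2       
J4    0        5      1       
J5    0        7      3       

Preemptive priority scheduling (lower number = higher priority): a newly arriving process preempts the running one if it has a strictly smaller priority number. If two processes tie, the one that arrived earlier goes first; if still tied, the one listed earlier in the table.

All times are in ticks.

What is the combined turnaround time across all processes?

Timeline: | J4 0-5 | J3 5-9 | J5 9-16 | J1 16-20 | J2 20-24 |
Completion: J1=20  J2=24  J3=9  J4=5  J5=16
Turnaround = completion − arrival: J1=20, J2=24, J3=9, J4=5, J5=16
Total turnaround = 20 + 24 + 9 + 5 + 16 = 74

74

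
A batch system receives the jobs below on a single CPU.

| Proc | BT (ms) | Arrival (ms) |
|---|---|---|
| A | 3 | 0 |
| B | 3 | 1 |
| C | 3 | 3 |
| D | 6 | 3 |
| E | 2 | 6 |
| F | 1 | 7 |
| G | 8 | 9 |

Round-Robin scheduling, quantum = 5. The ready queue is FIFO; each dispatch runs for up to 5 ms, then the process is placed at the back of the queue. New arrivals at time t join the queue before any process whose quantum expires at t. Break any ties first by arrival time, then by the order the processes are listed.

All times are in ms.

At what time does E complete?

Schedule: | A 0-3 | B 3-6 | C 6-9 | D 9-14 | E 14-16 | F 16-17 | G 17-22 | D 22-23 | G 23-26 |
Completion: A=3  B=6  C=9  D=23  E=16  F=17  G=26

16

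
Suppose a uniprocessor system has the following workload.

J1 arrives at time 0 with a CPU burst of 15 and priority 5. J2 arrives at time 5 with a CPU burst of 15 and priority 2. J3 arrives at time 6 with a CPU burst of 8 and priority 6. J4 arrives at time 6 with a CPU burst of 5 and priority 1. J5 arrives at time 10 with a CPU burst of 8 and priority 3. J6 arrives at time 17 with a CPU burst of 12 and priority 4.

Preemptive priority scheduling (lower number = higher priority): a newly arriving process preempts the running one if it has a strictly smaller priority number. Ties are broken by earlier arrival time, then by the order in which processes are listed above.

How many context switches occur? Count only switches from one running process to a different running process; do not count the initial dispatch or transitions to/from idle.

7

Gantt: | J1 0-5 | J2 5-6 | J4 6-11 | J2 11-25 | J5 25-33 | J6 33-45 | J1 45-55 | J3 55-63 |
Completion: J1=55  J2=25  J3=63  J4=11  J5=33  J6=45
Turnaround (C−A): J1=55  J2=20  J3=57  J4=5  J5=23  J6=28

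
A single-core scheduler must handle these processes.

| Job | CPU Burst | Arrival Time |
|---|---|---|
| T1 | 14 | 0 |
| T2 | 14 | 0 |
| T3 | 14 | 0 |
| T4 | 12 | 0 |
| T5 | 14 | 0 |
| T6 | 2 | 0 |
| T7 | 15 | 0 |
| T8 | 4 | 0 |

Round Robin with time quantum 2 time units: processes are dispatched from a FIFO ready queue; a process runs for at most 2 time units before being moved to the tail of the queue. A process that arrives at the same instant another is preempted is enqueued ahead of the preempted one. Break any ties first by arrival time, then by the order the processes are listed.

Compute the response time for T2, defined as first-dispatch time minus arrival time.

2

Gantt: | T1 0-2 | T2 2-4 | T3 4-6 | T4 6-8 | T5 8-10 | T6 10-12 | T7 12-14 | T8 14-16 | T1 16-18 | T2 18-20 | T3 20-22 | T4 22-24 | T5 24-26 | T7 26-28 | T8 28-30 | T1 30-32 | T2 32-34 | T3 34-36 | T4 36-38 | T5 38-40 | T7 40-42 | T1 42-44 | T2 44-46 | T3 46-48 | T4 48-50 | T5 50-52 | T7 52-54 | T1 54-56 | T2 56-58 | T3 58-60 | T4 60-62 | T5 62-64 | T7 64-66 | T1 66-68 | T2 68-70 | T3 70-72 | T4 72-74 | T5 74-76 | T7 76-78 | T1 78-80 | T2 80-82 | T3 82-84 | T5 84-86 | T7 86-89 |
Completion: T1=80  T2=82  T3=84  T4=74  T5=86  T6=12  T7=89  T8=30
Turnaround (C−A): T1=80  T2=82  T3=84  T4=74  T5=86  T6=12  T7=89  T8=30
Response(T2) = first start − arrival = 2 − 0 = 2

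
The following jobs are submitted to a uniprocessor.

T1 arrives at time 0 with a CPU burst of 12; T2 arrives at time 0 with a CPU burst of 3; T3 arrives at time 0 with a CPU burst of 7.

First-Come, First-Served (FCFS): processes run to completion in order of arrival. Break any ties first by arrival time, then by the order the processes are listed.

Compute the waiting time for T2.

Timeline: | T1 0-12 | T2 12-15 | T3 15-22 |
Completion: T1=12  T2=15  T3=22
Turnaround (C−A): T1=12  T2=15  T3=22
Waiting(T2) = turnaround − burst = 15 − 3 = 12

12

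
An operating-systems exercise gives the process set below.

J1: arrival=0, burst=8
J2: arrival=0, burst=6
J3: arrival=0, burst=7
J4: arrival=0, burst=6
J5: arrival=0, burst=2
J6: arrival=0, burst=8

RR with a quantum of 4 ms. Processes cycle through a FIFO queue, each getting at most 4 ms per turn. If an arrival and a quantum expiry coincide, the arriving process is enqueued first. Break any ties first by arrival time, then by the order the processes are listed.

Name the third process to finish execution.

Timeline: | J1 0-4 | J2 4-8 | J3 8-12 | J4 12-16 | J5 16-18 | J6 18-22 | J1 22-26 | J2 26-28 | J3 28-31 | J4 31-33 | J6 33-37 |
Completion: J1=26  J2=28  J3=31  J4=33  J5=18  J6=37
Turnaround (C−A): J1=26  J2=28  J3=31  J4=33  J5=18  J6=37
Finish order: J5 → J1 → J2 → J3 → J4 → J6

J2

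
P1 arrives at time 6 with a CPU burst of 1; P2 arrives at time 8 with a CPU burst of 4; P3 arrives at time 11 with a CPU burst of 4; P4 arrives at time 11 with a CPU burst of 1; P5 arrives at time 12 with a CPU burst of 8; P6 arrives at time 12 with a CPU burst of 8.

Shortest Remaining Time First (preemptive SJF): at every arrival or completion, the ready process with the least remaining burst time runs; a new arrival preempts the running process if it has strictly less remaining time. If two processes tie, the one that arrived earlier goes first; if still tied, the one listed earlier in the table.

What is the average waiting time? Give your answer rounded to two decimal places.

Schedule: | idle 0-6 | P1 6-7 | idle 7-8 | P2 8-12 | P4 12-13 | P3 13-17 | P5 17-25 | P6 25-33 |
Completion: P1=7  P2=12  P3=17  P4=13  P5=25  P6=33
Waiting times: P1=0, P2=0, P3=2, P4=1, P5=5, P6=13
Average waiting = (0+0+2+1+5+13) / 6 = 21/6 = 3.50

3.50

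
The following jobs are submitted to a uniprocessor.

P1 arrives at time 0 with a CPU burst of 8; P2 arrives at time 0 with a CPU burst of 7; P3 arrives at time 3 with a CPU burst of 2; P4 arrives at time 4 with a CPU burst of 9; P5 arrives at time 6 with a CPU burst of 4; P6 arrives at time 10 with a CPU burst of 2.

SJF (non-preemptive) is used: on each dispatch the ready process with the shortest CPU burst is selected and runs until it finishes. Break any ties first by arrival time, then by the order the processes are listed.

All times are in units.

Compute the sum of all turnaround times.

76

Gantt: | P2 0-7 | P3 7-9 | P5 9-13 | P6 13-15 | P1 15-23 | P4 23-32 |
Completion: P1=23  P2=7  P3=9  P4=32  P5=13  P6=15
Turnaround = completion − arrival: P1=23, P2=7, P3=6, P4=28, P5=7, P6=5
Total turnaround = 23 + 7 + 6 + 28 + 7 + 5 = 76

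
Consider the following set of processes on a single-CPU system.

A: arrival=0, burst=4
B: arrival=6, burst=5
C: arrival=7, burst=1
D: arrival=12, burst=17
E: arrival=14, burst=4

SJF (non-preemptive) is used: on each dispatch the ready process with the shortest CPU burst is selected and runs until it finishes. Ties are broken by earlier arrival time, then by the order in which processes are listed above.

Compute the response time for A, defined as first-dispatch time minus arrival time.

Timeline: | A 0-4 | idle 4-6 | B 6-11 | C 11-12 | D 12-29 | E 29-33 |
Completion: A=4  B=11  C=12  D=29  E=33
Response(A) = first start − arrival = 0 − 0 = 0

0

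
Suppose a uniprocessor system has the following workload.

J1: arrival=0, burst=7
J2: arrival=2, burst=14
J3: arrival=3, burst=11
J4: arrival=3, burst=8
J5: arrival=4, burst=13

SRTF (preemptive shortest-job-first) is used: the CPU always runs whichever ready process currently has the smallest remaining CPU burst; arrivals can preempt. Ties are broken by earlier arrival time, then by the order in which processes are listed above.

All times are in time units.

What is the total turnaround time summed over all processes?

128

Gantt: | J1 0-7 | J4 7-15 | J3 15-26 | J5 26-39 | J2 39-53 |
Completion: J1=7  J2=53  J3=26  J4=15  J5=39
Turnaround = completion − arrival: J1=7, J2=51, J3=23, J4=12, J5=35
Total turnaround = 7 + 51 + 23 + 12 + 35 = 128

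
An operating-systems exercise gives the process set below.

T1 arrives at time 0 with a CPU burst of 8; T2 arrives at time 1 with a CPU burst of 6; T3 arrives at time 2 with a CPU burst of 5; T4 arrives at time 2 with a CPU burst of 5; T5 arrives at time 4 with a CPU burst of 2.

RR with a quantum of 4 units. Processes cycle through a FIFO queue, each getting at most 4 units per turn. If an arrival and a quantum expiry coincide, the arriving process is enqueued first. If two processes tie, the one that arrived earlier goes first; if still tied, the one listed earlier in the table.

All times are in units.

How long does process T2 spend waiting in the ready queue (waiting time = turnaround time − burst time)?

17

Schedule: | T1 0-4 | T2 4-8 | T3 8-12 | T4 12-16 | T5 16-18 | T1 18-22 | T2 22-24 | T3 24-25 | T4 25-26 |
Completion: T1=22  T2=24  T3=25  T4=26  T5=18
Turnaround (C−A): T1=22  T2=23  T3=23  T4=24  T5=14
Waiting(T2) = turnaround − burst = 23 − 6 = 17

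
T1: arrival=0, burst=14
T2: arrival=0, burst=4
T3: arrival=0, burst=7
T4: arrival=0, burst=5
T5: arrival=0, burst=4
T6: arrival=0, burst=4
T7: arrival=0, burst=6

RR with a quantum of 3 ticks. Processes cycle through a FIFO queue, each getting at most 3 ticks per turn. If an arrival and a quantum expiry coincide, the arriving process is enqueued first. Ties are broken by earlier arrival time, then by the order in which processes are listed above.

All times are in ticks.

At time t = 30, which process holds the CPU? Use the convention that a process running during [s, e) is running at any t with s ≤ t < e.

Timeline: | T1 0-3 | T2 3-6 | T3 6-9 | T4 9-12 | T5 12-15 | T6 15-18 | T7 18-21 | T1 21-24 | T2 24-25 | T3 25-28 | T4 28-30 | T5 30-31 | T6 31-32 | T7 32-35 | T1 35-38 | T3 38-39 | T1 39-44 |
Completion: T1=44  T2=25  T3=39  T4=30  T5=31  T6=32  T7=35
Turnaround (C−A): T1=44  T2=25  T3=39  T4=30  T5=31  T6=32  T7=35

T5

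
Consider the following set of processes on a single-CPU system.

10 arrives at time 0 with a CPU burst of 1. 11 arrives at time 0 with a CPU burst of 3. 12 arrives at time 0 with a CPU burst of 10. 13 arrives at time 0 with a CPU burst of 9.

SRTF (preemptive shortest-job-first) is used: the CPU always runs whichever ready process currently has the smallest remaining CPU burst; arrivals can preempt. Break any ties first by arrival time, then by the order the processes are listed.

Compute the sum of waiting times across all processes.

18

Timeline: | 10 0-1 | 11 1-4 | 13 4-13 | 12 13-23 |
Completion: 10=1  11=4  12=23  13=13
Turnaround (C−A): 10=1  11=4  12=23  13=13
Waiting = turnaround − burst: 10=0, 11=1, 12=13, 13=4
Total waiting = 0 + 1 + 13 + 4 = 18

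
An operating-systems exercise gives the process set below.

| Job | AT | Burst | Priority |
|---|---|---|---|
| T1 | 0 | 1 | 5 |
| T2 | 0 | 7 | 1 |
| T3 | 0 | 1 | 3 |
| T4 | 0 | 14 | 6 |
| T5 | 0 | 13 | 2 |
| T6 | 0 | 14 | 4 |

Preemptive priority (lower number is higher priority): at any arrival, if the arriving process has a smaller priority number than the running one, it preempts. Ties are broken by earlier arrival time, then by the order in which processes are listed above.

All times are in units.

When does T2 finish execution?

Schedule: | T2 0-7 | T5 7-20 | T3 20-21 | T6 21-35 | T1 35-36 | T4 36-50 |
Completion: T1=36  T2=7  T3=21  T4=50  T5=20  T6=35
Turnaround (C−A): T1=36  T2=7  T3=21  T4=50  T5=20  T6=35

7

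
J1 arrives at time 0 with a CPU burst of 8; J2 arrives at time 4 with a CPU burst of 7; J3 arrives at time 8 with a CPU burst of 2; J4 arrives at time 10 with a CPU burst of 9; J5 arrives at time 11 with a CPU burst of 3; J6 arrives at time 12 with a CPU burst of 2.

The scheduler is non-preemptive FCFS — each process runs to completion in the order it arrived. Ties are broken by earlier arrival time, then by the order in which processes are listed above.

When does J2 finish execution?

15

Gantt: | J1 0-8 | J2 8-15 | J3 15-17 | J4 17-26 | J5 26-29 | J6 29-31 |
Completion: J1=8  J2=15  J3=17  J4=26  J5=29  J6=31
Turnaround (C−A): J1=8  J2=11  J3=9  J4=16  J5=18  J6=19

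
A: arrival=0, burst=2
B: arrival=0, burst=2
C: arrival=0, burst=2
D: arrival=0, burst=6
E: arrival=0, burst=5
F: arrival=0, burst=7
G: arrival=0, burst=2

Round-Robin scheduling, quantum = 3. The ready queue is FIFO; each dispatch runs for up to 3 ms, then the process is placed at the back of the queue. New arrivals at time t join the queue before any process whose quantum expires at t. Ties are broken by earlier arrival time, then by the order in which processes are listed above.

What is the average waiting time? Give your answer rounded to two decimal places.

10.14

Schedule: | A 0-2 | B 2-4 | C 4-6 | D 6-9 | E 9-12 | F 12-15 | G 15-17 | D 17-20 | E 20-22 | F 22-26 |
Completion: A=2  B=4  C=6  D=20  E=22  F=26  G=17
Waiting times: A=0, B=2, C=4, D=14, E=17, F=19, G=15
Average waiting = (0+2+4+14+17+19+15) / 7 = 71/7 = 10.14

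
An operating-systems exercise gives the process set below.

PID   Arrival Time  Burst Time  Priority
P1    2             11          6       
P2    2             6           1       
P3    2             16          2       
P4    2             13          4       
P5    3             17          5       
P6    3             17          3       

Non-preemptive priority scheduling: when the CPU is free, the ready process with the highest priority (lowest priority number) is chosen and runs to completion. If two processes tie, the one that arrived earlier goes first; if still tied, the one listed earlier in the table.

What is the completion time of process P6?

Timeline: | idle 0-2 | P2 2-8 | P3 8-24 | P6 24-41 | P4 41-54 | P5 54-71 | P1 71-82 |
Completion: P1=82  P2=8  P3=24  P4=54  P5=71  P6=41
Turnaround (C−A): P1=80  P2=6  P3=22  P4=52  P5=68  P6=38

41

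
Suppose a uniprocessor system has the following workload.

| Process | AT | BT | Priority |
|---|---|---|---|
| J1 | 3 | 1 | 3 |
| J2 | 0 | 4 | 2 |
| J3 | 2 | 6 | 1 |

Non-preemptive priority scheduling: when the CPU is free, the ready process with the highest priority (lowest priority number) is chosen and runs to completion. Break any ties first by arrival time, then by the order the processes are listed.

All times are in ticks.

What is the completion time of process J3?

10

Gantt: | J2 0-4 | J3 4-10 | J1 10-11 |
Completion: J1=11  J2=4  J3=10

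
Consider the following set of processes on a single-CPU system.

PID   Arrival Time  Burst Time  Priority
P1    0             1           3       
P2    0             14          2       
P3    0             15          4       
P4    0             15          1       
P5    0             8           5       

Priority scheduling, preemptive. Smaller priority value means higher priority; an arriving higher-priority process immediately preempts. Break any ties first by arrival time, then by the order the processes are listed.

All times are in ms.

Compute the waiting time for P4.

0

Gantt: | P4 0-15 | P2 15-29 | P1 29-30 | P3 30-45 | P5 45-53 |
Completion: P1=30  P2=29  P3=45  P4=15  P5=53
Waiting(P4) = turnaround − burst = 15 − 15 = 0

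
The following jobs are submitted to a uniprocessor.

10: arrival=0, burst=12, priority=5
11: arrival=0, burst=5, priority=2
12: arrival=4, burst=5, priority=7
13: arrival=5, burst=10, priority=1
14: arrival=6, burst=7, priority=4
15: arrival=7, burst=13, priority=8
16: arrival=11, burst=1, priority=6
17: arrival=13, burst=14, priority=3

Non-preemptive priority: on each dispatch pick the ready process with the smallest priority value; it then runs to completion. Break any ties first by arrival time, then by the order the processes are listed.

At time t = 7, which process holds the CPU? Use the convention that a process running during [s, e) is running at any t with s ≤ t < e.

13

Timeline: | 11 0-5 | 13 5-15 | 17 15-29 | 14 29-36 | 10 36-48 | 16 48-49 | 12 49-54 | 15 54-67 |
Completion: 10=48  11=5  12=54  13=15  14=36  15=67  16=49  17=29
Turnaround (C−A): 10=48  11=5  12=50  13=10  14=30  15=60  16=38  17=16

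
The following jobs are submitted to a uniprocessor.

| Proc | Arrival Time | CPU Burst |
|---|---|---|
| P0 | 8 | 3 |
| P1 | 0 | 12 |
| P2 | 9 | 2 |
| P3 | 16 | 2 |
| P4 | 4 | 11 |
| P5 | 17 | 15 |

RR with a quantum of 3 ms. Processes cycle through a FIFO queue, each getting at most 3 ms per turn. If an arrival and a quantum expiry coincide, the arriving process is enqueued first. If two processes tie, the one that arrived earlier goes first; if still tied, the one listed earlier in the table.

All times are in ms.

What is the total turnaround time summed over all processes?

Schedule: | P1 0-6 | P4 6-9 | P1 9-12 | P0 12-15 | P2 15-17 | P4 17-20 | P1 20-23 | P3 23-25 | P5 25-28 | P4 28-31 | P5 31-34 | P4 34-36 | P5 36-45 |
Completion: P0=15  P1=23  P2=17  P3=25  P4=36  P5=45
Turnaround (C−A): P0=7  P1=23  P2=8  P3=9  P4=32  P5=28
Turnaround = completion − arrival: P0=7, P1=23, P2=8, P3=9, P4=32, P5=28
Total turnaround = 7 + 23 + 8 + 9 + 32 + 28 = 107

107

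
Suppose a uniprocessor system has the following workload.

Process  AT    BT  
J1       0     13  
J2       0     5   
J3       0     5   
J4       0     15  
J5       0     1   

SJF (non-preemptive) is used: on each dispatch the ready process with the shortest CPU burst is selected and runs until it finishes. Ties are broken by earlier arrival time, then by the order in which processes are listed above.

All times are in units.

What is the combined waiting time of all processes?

Timeline: | J5 0-1 | J2 1-6 | J3 6-11 | J1 11-24 | J4 24-39 |
Completion: J1=24  J2=6  J3=11  J4=39  J5=1
Turnaround (C−A): J1=24  J2=6  J3=11  J4=39  J5=1
Waiting = turnaround − burst: J1=11, J2=1, J3=6, J4=24, J5=0
Total waiting = 11 + 1 + 6 + 24 + 0 = 42

42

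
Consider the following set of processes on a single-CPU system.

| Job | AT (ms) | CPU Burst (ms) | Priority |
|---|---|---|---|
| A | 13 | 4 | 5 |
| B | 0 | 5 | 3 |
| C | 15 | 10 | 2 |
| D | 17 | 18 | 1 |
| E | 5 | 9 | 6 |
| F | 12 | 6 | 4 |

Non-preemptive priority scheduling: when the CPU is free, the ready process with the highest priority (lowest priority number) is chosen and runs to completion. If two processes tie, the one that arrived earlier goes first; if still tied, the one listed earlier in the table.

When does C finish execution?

Gantt: | B 0-5 | E 5-14 | F 14-20 | D 20-38 | C 38-48 | A 48-52 |
Completion: A=52  B=5  C=48  D=38  E=14  F=20
Turnaround (C−A): A=39  B=5  C=33  D=21  E=9  F=8

48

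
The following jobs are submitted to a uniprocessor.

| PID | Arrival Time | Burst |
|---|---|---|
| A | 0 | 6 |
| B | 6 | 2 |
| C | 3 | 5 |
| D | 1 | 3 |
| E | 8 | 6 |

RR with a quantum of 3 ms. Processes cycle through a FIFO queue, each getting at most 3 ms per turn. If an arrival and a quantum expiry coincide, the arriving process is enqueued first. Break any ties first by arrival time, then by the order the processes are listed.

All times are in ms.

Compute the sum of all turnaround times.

55

Gantt: | A 0-3 | D 3-6 | C 6-9 | A 9-12 | B 12-14 | E 14-17 | C 17-19 | E 19-22 |
Completion: A=12  B=14  C=19  D=6  E=22
Turnaround (C−A): A=12  B=8  C=16  D=5  E=14
Turnaround = completion − arrival: A=12, B=8, C=16, D=5, E=14
Total turnaround = 12 + 8 + 16 + 5 + 14 = 55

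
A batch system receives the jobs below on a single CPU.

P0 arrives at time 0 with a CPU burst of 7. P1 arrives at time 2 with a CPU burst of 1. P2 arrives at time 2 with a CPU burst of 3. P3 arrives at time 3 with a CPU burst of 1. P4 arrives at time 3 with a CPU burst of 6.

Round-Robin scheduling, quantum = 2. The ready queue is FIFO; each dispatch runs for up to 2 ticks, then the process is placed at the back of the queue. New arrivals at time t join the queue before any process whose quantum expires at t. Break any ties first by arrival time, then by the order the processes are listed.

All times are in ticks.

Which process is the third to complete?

P2

Timeline: | P0 0-2 | P1 2-3 | P2 3-5 | P0 5-7 | P3 7-8 | P4 8-10 | P2 10-11 | P0 11-13 | P4 13-15 | P0 15-16 | P4 16-18 |
Completion: P0=16  P1=3  P2=11  P3=8  P4=18
Turnaround (C−A): P0=16  P1=1  P2=9  P3=5  P4=15
Finish order: P1 → P3 → P2 → P0 → P4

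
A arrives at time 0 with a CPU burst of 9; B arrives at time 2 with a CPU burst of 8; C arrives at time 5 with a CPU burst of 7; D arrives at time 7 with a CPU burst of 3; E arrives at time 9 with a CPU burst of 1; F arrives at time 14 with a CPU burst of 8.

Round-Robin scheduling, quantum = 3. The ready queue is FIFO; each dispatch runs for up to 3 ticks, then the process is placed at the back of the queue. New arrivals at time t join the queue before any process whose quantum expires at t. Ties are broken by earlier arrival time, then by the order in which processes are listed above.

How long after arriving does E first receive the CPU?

Timeline: | A 0-3 | B 3-6 | A 6-9 | C 9-12 | B 12-15 | D 15-18 | E 18-19 | A 19-22 | C 22-25 | F 25-28 | B 28-30 | C 30-31 | F 31-36 |
Completion: A=22  B=30  C=31  D=18  E=19  F=36
Response(E) = first start − arrival = 18 − 9 = 9

9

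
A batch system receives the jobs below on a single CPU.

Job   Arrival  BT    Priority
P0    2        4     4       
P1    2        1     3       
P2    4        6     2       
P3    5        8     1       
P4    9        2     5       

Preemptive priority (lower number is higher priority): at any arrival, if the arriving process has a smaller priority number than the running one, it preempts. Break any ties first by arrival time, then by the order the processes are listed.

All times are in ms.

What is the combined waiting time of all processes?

Timeline: | idle 0-2 | P1 2-3 | P0 3-4 | P2 4-5 | P3 5-13 | P2 13-18 | P0 18-21 | P4 21-23 |
Completion: P0=21  P1=3  P2=18  P3=13  P4=23
Turnaround (C−A): P0=19  P1=1  P2=14  P3=8  P4=14
Waiting = turnaround − burst: P0=15, P1=0, P2=8, P3=0, P4=12
Total waiting = 15 + 0 + 8 + 0 + 12 = 35

35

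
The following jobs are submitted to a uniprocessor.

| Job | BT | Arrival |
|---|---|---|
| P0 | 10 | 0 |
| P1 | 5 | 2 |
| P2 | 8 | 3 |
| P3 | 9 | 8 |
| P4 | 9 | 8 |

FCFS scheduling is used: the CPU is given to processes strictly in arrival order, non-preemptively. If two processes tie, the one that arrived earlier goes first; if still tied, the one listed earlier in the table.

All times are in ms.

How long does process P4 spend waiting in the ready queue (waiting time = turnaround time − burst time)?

Gantt: | P0 0-10 | P1 10-15 | P2 15-23 | P3 23-32 | P4 32-41 |
Completion: P0=10  P1=15  P2=23  P3=32  P4=41
Turnaround (C−A): P0=10  P1=13  P2=20  P3=24  P4=33
Waiting(P4) = turnaround − burst = 33 − 9 = 24

24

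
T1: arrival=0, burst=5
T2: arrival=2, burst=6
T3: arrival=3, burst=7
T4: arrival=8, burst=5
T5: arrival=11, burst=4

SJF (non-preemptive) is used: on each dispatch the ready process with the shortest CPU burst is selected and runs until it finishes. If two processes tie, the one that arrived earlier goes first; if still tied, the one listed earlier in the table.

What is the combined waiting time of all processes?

Gantt: | T1 0-5 | T2 5-11 | T5 11-15 | T4 15-20 | T3 20-27 |
Completion: T1=5  T2=11  T3=27  T4=20  T5=15
Turnaround (C−A): T1=5  T2=9  T3=24  T4=12  T5=4
Waiting = turnaround − burst: T1=0, T2=3, T3=17, T4=7, T5=0
Total waiting = 0 + 3 + 17 + 7 + 0 = 27

27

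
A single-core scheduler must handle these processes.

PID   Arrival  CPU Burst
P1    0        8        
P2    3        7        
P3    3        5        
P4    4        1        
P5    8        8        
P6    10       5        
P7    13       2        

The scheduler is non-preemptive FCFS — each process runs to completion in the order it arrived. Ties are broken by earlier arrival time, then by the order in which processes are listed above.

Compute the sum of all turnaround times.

122

Schedule: | P1 0-8 | P2 8-15 | P3 15-20 | P4 20-21 | P5 21-29 | P6 29-34 | P7 34-36 |
Completion: P1=8  P2=15  P3=20  P4=21  P5=29  P6=34  P7=36
Turnaround (C−A): P1=8  P2=12  P3=17  P4=17  P5=21  P6=24  P7=23
Turnaround = completion − arrival: P1=8, P2=12, P3=17, P4=17, P5=21, P6=24, P7=23
Total turnaround = 8 + 12 + 17 + 17 + 21 + 24 + 23 = 122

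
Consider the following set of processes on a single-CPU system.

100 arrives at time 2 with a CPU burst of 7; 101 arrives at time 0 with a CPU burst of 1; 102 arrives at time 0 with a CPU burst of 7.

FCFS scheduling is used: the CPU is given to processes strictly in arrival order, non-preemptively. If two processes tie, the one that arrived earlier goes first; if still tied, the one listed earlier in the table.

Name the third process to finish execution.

Gantt: | 101 0-1 | 102 1-8 | 100 8-15 |
Completion: 100=15  101=1  102=8
Finish order: 101 → 102 → 100

100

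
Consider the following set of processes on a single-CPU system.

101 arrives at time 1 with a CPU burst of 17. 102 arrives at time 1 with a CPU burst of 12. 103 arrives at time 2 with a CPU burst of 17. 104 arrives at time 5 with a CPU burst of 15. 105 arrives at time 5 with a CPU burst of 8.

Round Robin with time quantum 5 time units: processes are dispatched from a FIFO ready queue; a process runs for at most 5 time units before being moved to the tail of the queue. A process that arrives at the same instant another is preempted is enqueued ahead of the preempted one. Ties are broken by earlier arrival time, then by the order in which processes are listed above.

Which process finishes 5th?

103

Timeline: | idle 0-1 | 101 1-6 | 102 6-11 | 103 11-16 | 104 16-21 | 105 21-26 | 101 26-31 | 102 31-36 | 103 36-41 | 104 41-46 | 105 46-49 | 101 49-54 | 102 54-56 | 103 56-61 | 104 61-66 | 101 66-68 | 103 68-70 |
Completion: 101=68  102=56  103=70  104=66  105=49
Finish order: 105 → 102 → 104 → 101 → 103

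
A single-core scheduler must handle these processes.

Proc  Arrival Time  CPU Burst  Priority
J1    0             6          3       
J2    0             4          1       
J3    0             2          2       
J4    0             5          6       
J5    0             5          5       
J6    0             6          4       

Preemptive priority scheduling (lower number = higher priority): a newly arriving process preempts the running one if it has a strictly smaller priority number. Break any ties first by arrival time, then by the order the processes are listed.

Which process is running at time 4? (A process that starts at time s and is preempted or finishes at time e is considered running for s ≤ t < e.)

Timeline: | J2 0-4 | J3 4-6 | J1 6-12 | J6 12-18 | J5 18-23 | J4 23-28 |
Completion: J1=12  J2=4  J3=6  J4=28  J5=23  J6=18

J3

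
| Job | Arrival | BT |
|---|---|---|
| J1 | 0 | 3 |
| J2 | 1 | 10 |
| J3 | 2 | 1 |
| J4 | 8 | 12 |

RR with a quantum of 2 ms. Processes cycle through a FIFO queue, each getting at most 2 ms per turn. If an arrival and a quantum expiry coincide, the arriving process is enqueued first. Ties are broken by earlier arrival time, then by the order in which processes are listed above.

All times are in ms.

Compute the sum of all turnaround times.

46

Gantt: | J1 0-2 | J2 2-4 | J3 4-5 | J1 5-6 | J2 6-8 | J4 8-10 | J2 10-12 | J4 12-14 | J2 14-16 | J4 16-18 | J2 18-20 | J4 20-26 |
Completion: J1=6  J2=20  J3=5  J4=26
Turnaround (C−A): J1=6  J2=19  J3=3  J4=18
Turnaround = completion − arrival: J1=6, J2=19, J3=3, J4=18
Total turnaround = 6 + 19 + 3 + 18 = 46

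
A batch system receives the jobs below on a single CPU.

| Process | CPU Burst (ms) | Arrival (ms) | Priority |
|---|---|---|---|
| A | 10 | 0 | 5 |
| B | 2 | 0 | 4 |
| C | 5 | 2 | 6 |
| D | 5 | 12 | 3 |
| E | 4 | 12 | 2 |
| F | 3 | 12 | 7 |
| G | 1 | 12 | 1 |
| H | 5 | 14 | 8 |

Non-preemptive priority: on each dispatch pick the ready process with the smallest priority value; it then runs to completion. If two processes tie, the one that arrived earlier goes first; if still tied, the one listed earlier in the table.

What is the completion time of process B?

Timeline: | B 0-2 | A 2-12 | G 12-13 | E 13-17 | D 17-22 | C 22-27 | F 27-30 | H 30-35 |
Completion: A=12  B=2  C=27  D=22  E=17  F=30  G=13  H=35
Turnaround (C−A): A=12  B=2  C=25  D=10  E=5  F=18  G=1  H=21

2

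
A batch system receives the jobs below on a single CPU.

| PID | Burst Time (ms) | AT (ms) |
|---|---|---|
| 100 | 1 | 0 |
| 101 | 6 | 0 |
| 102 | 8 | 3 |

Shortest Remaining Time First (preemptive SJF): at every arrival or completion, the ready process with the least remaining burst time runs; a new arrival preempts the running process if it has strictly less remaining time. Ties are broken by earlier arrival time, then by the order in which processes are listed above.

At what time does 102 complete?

15

Timeline: | 100 0-1 | 101 1-7 | 102 7-15 |
Completion: 100=1  101=7  102=15
Turnaround (C−A): 100=1  101=7  102=12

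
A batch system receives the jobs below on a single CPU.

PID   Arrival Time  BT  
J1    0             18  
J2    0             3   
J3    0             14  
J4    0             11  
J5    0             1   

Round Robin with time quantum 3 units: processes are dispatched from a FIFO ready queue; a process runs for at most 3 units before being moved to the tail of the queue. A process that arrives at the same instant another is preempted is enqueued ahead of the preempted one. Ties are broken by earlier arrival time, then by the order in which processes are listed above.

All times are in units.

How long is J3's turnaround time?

44

Gantt: | J1 0-3 | J2 3-6 | J3 6-9 | J4 9-12 | J5 12-13 | J1 13-16 | J3 16-19 | J4 19-22 | J1 22-25 | J3 25-28 | J4 28-31 | J1 31-34 | J3 34-37 | J4 37-39 | J1 39-42 | J3 42-44 | J1 44-47 |
Completion: J1=47  J2=6  J3=44  J4=39  J5=13
Turnaround (C−A): J1=47  J2=6  J3=44  J4=39  J5=13
Turnaround(J3) = completion − arrival = 44 − 0 = 44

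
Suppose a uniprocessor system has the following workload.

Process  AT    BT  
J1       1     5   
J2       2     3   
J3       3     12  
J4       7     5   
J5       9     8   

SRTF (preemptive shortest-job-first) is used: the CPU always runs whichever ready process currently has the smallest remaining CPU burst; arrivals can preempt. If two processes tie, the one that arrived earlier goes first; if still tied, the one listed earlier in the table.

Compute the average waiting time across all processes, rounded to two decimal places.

5.80

Timeline: | idle 0-1 | J1 1-2 | J2 2-5 | J1 5-9 | J4 9-14 | J5 14-22 | J3 22-34 |
Completion: J1=9  J2=5  J3=34  J4=14  J5=22
Turnaround (C−A): J1=8  J2=3  J3=31  J4=7  J5=13
Waiting times: J1=3, J2=0, J3=19, J4=2, J5=5
Average waiting = (3+0+19+2+5) / 5 = 29/5 = 5.80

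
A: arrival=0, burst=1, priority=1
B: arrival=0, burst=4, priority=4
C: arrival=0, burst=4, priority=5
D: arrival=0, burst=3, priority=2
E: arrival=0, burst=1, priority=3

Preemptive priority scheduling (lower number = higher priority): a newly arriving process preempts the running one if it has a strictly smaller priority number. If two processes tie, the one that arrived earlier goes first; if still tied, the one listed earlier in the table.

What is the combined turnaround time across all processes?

32

Gantt: | A 0-1 | D 1-4 | E 4-5 | B 5-9 | C 9-13 |
Completion: A=1  B=9  C=13  D=4  E=5
Turnaround (C−A): A=1  B=9  C=13  D=4  E=5
Turnaround = completion − arrival: A=1, B=9, C=13, D=4, E=5
Total turnaround = 1 + 9 + 13 + 4 + 5 = 32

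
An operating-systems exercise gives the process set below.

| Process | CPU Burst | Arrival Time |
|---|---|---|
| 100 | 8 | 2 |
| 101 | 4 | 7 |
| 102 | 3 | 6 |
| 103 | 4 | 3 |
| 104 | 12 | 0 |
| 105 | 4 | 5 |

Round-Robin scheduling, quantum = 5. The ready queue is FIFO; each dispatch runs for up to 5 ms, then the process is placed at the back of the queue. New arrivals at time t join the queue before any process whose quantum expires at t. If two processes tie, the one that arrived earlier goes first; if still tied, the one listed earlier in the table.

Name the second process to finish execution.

105

Gantt: | 104 0-5 | 100 5-10 | 103 10-14 | 105 14-18 | 104 18-23 | 102 23-26 | 101 26-30 | 100 30-33 | 104 33-35 |
Completion: 100=33  101=30  102=26  103=14  104=35  105=18
Turnaround (C−A): 100=31  101=23  102=20  103=11  104=35  105=13
Finish order: 103 → 105 → 102 → 101 → 100 → 104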